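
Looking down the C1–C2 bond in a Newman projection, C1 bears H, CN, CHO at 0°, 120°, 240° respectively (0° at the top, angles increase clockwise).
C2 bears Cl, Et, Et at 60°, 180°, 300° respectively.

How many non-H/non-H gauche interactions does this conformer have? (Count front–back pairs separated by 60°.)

Non-H gauche pairs: CN(120°)/Cl(60°); CN(120°)/Et(180°); CHO(240°)/Et(180°); CHO(240°)/Et(300°) — 4 interactions.

4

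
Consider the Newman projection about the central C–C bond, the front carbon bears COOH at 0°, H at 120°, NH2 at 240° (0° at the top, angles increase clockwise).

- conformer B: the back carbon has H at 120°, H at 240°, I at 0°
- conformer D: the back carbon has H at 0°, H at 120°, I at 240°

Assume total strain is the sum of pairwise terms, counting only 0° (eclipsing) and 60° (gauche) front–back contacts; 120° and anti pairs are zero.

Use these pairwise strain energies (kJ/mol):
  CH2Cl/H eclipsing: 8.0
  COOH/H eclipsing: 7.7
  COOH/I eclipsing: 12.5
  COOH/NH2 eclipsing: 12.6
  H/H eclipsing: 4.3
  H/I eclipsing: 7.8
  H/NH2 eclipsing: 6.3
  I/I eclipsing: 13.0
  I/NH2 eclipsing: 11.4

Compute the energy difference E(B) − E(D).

-0.3 kJ/mol

B (eclipsed): COOH–I eclipsed, H–H eclipsed, NH2–H eclipsed; 12.5 + 4.3 + 6.3 = 23.1 kJ/mol.
D (eclipsed): COOH–H eclipsed, H–H eclipsed, NH2–I eclipsed; 7.7 + 4.3 + 11.4 = 23.4 kJ/mol.
E(B) − E(D) = 23.1 − 23.4 = -0.3 kJ/mol.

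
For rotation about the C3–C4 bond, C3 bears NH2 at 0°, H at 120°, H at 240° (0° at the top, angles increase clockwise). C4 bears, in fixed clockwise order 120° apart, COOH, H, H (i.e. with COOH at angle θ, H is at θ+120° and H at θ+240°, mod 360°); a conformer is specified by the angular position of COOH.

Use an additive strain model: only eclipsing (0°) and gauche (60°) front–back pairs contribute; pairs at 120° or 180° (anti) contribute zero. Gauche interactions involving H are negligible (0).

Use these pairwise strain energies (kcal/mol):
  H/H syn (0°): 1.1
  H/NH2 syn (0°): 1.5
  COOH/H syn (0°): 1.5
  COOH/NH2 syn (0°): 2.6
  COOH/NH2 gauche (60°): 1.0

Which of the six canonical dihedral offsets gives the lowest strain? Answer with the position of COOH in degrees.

COOH at 0° (eclipsed): NH2(0°)/COOH(0°) eclipsed 2.6; H(120°)/H(120°) eclipsed 1.1; H(240°)/H(240°) eclipsed 1.1 → 4.8 kcal/mol.
COOH at 60° (staggered): NH2(0°)/COOH(60°) gauche 1.0 → 1.0 kcal/mol.
COOH at 120° (eclipsed): NH2(0°)/H(0°) eclipsed 1.5; H(120°)/COOH(120°) eclipsed 1.5; H(240°)/H(240°) eclipsed 1.1 → 4.1 kcal/mol.
COOH at 180° (staggered): no non-H gauche contacts → 0.0 kcal/mol.
COOH at 240° (eclipsed): NH2(0°)/H(0°) eclipsed 1.5; H(120°)/H(120°) eclipsed 1.1; H(240°)/COOH(240°) eclipsed 1.5 → 4.1 kcal/mol.
COOH at 300° (staggered): NH2(0°)/COOH(300°) gauche 1.0 → 1.0 kcal/mol.
The minimum (0.0 kcal/mol) occurs with COOH at 180°.

180°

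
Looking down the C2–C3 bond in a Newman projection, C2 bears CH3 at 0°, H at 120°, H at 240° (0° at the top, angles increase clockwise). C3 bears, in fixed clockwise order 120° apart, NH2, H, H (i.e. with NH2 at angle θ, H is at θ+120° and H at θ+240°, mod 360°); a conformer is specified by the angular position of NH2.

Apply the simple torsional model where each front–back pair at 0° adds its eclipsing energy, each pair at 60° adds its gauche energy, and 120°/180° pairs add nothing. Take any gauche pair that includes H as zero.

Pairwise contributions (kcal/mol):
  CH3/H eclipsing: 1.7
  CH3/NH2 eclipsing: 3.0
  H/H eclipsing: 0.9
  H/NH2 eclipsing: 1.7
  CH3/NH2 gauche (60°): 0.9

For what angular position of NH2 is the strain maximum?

0°

NH2 at 0° (eclipsed): CH3–NH2 eclipsed, H–H eclipsed, H–H eclipsed; 3.0 + 0.9 + 0.9 = 4.8 kcal/mol.
NH2 at 60° (staggered): CH3–NH2 gauche; 0.9 = 0.9 kcal/mol.
NH2 at 120° (eclipsed): CH3–H eclipsed, H–NH2 eclipsed, H–H eclipsed; 1.7 + 1.7 + 0.9 = 4.3 kcal/mol.
NH2 at 180° (staggered): no non-H gauche contacts → 0.0 kcal/mol.
NH2 at 240° (eclipsed): CH3–H eclipsed, H–H eclipsed, H–NH2 eclipsed; 1.7 + 0.9 + 1.7 = 4.3 kcal/mol.
NH2 at 300° (staggered): CH3–NH2 gauche; 0.9 = 0.9 kcal/mol.
The maximum (4.8 kcal/mol) occurs with NH2 at 0°.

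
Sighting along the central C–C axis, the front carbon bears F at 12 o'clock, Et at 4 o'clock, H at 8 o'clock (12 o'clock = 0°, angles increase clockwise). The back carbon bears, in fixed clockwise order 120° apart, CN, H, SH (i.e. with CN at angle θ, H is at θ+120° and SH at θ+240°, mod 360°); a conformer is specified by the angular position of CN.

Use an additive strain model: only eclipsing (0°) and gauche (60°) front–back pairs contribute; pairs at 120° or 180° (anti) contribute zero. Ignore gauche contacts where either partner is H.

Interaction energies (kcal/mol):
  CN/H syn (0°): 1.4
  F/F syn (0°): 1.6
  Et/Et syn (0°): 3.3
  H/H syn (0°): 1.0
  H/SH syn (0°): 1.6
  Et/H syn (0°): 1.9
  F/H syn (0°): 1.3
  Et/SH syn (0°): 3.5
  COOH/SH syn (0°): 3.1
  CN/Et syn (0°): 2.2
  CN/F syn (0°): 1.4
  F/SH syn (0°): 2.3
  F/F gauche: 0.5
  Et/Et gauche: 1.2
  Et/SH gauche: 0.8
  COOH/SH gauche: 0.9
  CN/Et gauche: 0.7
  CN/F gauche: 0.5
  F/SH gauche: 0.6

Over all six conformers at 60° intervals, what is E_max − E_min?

CN at 0° (eclipsed): F(0°)/CN(0°) eclipsed 1.4; Et(120°)/H(120°) eclipsed 1.9; H(240°)/SH(240°) eclipsed 1.6 → 4.9 kcal/mol.
CN at 60° (staggered): F(0°)/CN(60°) gauche 0.5; F(0°)/SH(300°) gauche 0.6; Et(120°)/CN(60°) gauche 0.7 → 1.8 kcal/mol.
CN at 120° (eclipsed): F(0°)/SH(0°) eclipsed 2.3; Et(120°)/CN(120°) eclipsed 2.2; H(240°)/H(240°) eclipsed 1.0 → 5.5 kcal/mol.
CN at 180° (staggered): F(0°)/SH(60°) gauche 0.6; Et(120°)/CN(180°) gauche 0.7; Et(120°)/SH(60°) gauche 0.8 → 2.1 kcal/mol.
CN at 240° (eclipsed): F(0°)/H(0°) eclipsed 1.3; Et(120°)/SH(120°) eclipsed 3.5; H(240°)/CN(240°) eclipsed 1.4 → 6.2 kcal/mol.
CN at 300° (staggered): F(0°)/CN(300°) gauche 0.5; Et(120°)/SH(180°) gauche 0.8 → 1.3 kcal/mol.
Max at 240° (6.2 kcal/mol), min at 300° (1.3 kcal/mol); barrier = 4.9 kcal/mol.

4.9 kcal/mol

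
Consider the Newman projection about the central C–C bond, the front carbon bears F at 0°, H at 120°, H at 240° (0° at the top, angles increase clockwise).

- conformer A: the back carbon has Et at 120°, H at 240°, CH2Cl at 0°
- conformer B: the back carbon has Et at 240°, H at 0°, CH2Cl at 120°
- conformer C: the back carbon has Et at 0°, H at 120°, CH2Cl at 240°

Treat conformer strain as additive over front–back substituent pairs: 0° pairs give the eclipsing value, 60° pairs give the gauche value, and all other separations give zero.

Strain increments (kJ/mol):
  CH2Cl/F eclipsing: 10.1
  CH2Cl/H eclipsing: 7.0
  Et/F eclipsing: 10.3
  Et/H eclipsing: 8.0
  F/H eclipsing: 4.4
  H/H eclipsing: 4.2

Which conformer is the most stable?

B

A (eclipsed): F(0°)/CH2Cl(0°) eclipsed 10.1; H(120°)/Et(120°) eclipsed 8.0; H(240°)/H(240°) eclipsed 4.2 → 22.3 kJ/mol.
B (eclipsed): F(0°)/H(0°) eclipsed 4.4; H(120°)/CH2Cl(120°) eclipsed 7.0; H(240°)/Et(240°) eclipsed 8.0 → 19.4 kJ/mol.
C (eclipsed): F(0°)/Et(0°) eclipsed 10.3; H(120°)/H(120°) eclipsed 4.2; H(240°)/CH2Cl(240°) eclipsed 7.0 → 21.5 kJ/mol.
B has the lowest total (19.4 kJ/mol).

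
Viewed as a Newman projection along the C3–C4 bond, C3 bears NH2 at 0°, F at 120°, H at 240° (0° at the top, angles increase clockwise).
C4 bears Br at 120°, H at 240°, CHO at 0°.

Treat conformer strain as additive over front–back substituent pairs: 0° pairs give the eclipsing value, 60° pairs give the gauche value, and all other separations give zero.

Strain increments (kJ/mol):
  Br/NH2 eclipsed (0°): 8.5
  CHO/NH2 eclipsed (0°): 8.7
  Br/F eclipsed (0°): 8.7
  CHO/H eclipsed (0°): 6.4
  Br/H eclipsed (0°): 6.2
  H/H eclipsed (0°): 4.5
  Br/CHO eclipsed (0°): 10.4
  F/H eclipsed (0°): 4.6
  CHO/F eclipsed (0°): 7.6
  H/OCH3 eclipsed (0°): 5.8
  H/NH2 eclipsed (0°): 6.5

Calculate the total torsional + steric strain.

21.9 kJ/mol

This conformer (eclipsed): NH2(0°)/CHO(0°) eclipsed 8.7; F(120°)/Br(120°) eclipsed 8.7; H(240°)/H(240°) eclipsed 4.5 → 21.9 kJ/mol.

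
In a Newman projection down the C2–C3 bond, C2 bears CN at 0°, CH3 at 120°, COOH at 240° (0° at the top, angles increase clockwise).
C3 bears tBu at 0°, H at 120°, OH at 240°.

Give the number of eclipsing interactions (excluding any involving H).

Non-H eclipsing pairs: CN(0°)/tBu(0°); COOH(240°)/OH(240°) — 2 interactions.

2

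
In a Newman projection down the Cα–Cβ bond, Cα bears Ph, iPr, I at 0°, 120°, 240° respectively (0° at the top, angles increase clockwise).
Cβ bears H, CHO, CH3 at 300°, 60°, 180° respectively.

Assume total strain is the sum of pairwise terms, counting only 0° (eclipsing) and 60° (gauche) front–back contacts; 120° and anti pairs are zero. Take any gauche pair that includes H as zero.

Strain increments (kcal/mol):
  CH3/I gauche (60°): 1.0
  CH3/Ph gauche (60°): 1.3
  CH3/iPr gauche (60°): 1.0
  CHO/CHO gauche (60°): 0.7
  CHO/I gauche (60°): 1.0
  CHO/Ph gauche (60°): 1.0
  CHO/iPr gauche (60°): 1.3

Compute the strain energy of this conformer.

4.3 kcal/mol

This conformer (staggered): Ph(0°)/CHO(60°) gauche 1.0; iPr(120°)/CHO(60°) gauche 1.3; iPr(120°)/CH3(180°) gauche 1.0; I(240°)/CH3(180°) gauche 1.0 → 4.3 kcal/mol.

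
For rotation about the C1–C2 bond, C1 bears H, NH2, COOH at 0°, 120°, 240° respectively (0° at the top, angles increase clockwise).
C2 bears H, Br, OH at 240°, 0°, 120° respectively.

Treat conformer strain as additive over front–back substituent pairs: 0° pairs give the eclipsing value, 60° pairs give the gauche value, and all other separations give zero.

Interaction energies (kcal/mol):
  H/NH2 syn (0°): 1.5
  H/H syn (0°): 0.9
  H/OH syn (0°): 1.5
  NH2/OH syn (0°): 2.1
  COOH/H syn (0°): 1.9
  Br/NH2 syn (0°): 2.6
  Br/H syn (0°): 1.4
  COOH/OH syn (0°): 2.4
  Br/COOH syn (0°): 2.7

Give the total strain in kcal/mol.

5.4 kcal/mol

This conformer (eclipsed): H–Br eclipsed, NH2–OH eclipsed, COOH–H eclipsed; 1.4 + 2.1 + 1.9 = 5.4 kcal/mol.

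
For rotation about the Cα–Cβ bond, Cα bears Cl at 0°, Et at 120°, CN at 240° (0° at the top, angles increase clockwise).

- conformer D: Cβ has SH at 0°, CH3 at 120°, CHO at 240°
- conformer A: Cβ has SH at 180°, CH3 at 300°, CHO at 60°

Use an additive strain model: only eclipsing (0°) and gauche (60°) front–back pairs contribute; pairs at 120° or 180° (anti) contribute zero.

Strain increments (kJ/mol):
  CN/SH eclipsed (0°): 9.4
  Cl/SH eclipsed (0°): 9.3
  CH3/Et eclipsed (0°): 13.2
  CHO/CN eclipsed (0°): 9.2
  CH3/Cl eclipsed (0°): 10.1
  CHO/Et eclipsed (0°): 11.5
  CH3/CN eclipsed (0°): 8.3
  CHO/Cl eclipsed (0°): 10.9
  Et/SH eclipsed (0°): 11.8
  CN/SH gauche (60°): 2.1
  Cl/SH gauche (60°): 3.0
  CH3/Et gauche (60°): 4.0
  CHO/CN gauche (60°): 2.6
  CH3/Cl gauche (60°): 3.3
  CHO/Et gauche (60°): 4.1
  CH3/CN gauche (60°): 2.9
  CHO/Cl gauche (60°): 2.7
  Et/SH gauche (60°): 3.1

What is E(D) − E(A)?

D (eclipsed): Cl(0°)/SH(0°) eclipsed 9.3; Et(120°)/CH3(120°) eclipsed 13.2; CN(240°)/CHO(240°) eclipsed 9.2 → 31.7 kJ/mol.
A (staggered): Cl(0°)/CH3(300°) gauche 3.3; Cl(0°)/CHO(60°) gauche 2.7; Et(120°)/SH(180°) gauche 3.1; Et(120°)/CHO(60°) gauche 4.1; CN(240°)/SH(180°) gauche 2.1; CN(240°)/CH3(300°) gauche 2.9 → 18.2 kJ/mol.
E(D) − E(A) = 31.7 − 18.2 = +13.5 kJ/mol.

+13.5 kJ/mol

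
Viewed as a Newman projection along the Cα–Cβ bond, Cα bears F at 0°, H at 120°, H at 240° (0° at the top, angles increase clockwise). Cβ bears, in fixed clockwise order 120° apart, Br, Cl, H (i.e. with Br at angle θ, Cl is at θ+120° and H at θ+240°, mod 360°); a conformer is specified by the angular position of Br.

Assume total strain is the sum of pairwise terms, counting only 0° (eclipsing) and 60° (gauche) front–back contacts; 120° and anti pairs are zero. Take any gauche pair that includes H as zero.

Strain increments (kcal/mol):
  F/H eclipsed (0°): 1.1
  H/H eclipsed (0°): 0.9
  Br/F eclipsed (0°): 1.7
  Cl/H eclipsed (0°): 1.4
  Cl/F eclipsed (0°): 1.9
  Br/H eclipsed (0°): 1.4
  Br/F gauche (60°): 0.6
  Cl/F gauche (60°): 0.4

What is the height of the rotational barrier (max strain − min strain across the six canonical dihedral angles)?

3.8 kcal/mol

Br at 0° is eclipsed. F at 0° is eclipsed with Br at 0° (1.7); H at 120° is eclipsed with Cl at 120° (1.4); H at 240° is eclipsed with H at 240° (0.9). Total 4.0 kcal/mol.
Br at 60° is staggered. F at 0° is gauche with Br at 60° (0.6). Total 0.6 kcal/mol.
Br at 120° is eclipsed. F at 0° is eclipsed with H at 0° (1.1); H at 120° is eclipsed with Br at 120° (1.4); H at 240° is eclipsed with Cl at 240° (1.4). Total 3.9 kcal/mol.
Br at 180° is staggered. F at 0° is gauche with Cl at 300° (0.4). Total 0.4 kcal/mol.
Br at 240° is eclipsed. F at 0° is eclipsed with Cl at 0° (1.9); H at 120° is eclipsed with H at 120° (0.9); H at 240° is eclipsed with Br at 240° (1.4). Total 4.2 kcal/mol.
Br at 300° is staggered. F at 0° is gauche with Br at 300° (0.6); F at 0° is gauche with Cl at 60° (0.4). Total 1.0 kcal/mol.
Max at 240° (4.2 kcal/mol), min at 180° (0.4 kcal/mol); barrier = 3.8 kcal/mol.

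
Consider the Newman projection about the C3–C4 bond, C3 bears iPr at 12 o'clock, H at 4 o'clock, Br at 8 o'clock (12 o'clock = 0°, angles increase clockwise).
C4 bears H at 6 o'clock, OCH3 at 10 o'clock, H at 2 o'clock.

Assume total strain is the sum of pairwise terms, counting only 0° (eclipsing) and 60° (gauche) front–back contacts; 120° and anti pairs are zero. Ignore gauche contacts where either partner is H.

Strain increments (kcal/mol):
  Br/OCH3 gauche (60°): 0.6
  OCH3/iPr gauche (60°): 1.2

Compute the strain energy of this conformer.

This conformer (staggered): iPr(0°)/OCH3(300°) gauche 1.2; Br(240°)/OCH3(300°) gauche 0.6 → 1.8 kcal/mol.

1.8 kcal/mol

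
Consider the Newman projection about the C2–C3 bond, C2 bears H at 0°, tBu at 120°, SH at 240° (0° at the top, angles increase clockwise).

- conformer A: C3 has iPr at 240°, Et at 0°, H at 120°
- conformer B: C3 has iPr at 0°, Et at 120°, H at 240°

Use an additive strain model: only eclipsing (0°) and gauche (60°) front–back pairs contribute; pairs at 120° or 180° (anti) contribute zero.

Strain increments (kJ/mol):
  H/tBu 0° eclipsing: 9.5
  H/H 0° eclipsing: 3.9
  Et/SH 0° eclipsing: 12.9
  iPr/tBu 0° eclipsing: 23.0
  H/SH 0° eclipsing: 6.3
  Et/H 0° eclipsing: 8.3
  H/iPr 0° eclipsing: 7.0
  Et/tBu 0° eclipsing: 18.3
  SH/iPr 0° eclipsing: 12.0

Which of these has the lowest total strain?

A

A (eclipsed): H–Et eclipsed, tBu–H eclipsed, SH–iPr eclipsed; 8.3 + 9.5 + 12.0 = 29.8 kJ/mol.
B (eclipsed): H–iPr eclipsed, tBu–Et eclipsed, SH–H eclipsed; 7.0 + 18.3 + 6.3 = 31.6 kJ/mol.
A has the lowest total (29.8 kJ/mol).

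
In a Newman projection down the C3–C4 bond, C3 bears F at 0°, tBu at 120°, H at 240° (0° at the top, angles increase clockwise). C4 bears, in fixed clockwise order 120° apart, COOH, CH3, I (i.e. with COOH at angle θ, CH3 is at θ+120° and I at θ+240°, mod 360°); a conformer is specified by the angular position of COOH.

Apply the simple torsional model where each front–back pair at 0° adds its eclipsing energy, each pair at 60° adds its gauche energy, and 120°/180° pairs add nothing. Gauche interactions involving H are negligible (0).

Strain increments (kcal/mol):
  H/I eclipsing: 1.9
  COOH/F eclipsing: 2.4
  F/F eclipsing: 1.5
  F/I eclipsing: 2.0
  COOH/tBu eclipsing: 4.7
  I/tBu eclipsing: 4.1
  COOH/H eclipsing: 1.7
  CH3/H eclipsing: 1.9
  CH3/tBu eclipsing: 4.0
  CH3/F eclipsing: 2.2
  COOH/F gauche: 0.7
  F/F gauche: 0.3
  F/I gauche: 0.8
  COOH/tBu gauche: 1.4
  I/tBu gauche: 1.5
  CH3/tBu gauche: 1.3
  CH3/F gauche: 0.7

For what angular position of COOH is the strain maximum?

COOH at 0° (eclipsed): F(0°)/COOH(0°) eclipsed 2.4; tBu(120°)/CH3(120°) eclipsed 4.0; H(240°)/I(240°) eclipsed 1.9 → 8.3 kcal/mol.
COOH at 60° (staggered): F(0°)/COOH(60°) gauche 0.7; F(0°)/I(300°) gauche 0.8; tBu(120°)/COOH(60°) gauche 1.4; tBu(120°)/CH3(180°) gauche 1.3 → 4.2 kcal/mol.
COOH at 120° (eclipsed): F(0°)/I(0°) eclipsed 2.0; tBu(120°)/COOH(120°) eclipsed 4.7; H(240°)/CH3(240°) eclipsed 1.9 → 8.6 kcal/mol.
COOH at 180° (staggered): F(0°)/CH3(300°) gauche 0.7; F(0°)/I(60°) gauche 0.8; tBu(120°)/COOH(180°) gauche 1.4; tBu(120°)/I(60°) gauche 1.5 → 4.4 kcal/mol.
COOH at 240° (eclipsed): F(0°)/CH3(0°) eclipsed 2.2; tBu(120°)/I(120°) eclipsed 4.1; H(240°)/COOH(240°) eclipsed 1.7 → 8.0 kcal/mol.
COOH at 300° (staggered): F(0°)/COOH(300°) gauche 0.7; F(0°)/CH3(60°) gauche 0.7; tBu(120°)/CH3(60°) gauche 1.3; tBu(120°)/I(180°) gauche 1.5 → 4.2 kcal/mol.
The maximum (8.6 kcal/mol) occurs with COOH at 120°.

120°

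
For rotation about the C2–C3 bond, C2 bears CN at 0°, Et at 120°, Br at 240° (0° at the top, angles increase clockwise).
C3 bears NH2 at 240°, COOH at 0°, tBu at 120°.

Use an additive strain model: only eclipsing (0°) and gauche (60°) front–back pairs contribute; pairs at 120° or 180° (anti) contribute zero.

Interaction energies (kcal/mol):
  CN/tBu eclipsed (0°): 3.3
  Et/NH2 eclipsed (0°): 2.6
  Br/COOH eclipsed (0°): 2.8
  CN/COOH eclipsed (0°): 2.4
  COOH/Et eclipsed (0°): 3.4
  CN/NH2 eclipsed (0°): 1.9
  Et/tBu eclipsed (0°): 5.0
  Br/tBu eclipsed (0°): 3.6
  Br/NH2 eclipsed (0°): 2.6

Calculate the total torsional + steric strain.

10.0 kcal/mol

This conformer (eclipsed): CN(0°)/COOH(0°) eclipsed 2.4; Et(120°)/tBu(120°) eclipsed 5.0; Br(240°)/NH2(240°) eclipsed 2.6 → 10.0 kcal/mol.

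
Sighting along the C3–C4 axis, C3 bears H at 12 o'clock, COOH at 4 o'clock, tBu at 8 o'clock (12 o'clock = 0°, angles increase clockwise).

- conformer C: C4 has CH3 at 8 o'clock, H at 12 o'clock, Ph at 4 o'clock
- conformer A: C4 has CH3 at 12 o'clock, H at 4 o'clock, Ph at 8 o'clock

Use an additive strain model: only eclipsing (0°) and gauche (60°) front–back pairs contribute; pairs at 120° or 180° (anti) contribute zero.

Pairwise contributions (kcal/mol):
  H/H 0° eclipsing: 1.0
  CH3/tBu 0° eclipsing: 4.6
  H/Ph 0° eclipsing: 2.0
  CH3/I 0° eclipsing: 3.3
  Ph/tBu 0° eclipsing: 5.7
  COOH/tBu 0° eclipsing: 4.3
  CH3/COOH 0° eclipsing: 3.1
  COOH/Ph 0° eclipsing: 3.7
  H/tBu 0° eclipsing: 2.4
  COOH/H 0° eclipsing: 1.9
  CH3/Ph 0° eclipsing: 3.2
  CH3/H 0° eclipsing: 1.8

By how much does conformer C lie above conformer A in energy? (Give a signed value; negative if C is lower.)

C (eclipsed): H–H eclipsed, COOH–Ph eclipsed, tBu–CH3 eclipsed; 1.0 + 3.7 + 4.6 = 9.3 kcal/mol.
A (eclipsed): H–CH3 eclipsed, COOH–H eclipsed, tBu–Ph eclipsed; 1.8 + 1.9 + 5.7 = 9.4 kcal/mol.
E(C) − E(A) = 9.3 − 9.4 = -0.1 kcal/mol.

-0.1 kcal/mol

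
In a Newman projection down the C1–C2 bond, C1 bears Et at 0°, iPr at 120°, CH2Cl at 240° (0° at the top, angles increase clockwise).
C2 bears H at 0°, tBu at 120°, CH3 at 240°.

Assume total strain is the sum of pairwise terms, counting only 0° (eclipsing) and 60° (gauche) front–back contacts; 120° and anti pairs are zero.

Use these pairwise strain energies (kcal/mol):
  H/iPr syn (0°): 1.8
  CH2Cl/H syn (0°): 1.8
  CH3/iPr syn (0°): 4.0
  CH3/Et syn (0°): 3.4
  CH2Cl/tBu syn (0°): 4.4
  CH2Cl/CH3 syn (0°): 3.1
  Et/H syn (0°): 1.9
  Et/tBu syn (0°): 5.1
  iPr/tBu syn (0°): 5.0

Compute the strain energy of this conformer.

10.0 kcal/mol

This conformer (eclipsed): Et(0°)/H(0°) eclipsed 1.9; iPr(120°)/tBu(120°) eclipsed 5.0; CH2Cl(240°)/CH3(240°) eclipsed 3.1 → 10.0 kcal/mol.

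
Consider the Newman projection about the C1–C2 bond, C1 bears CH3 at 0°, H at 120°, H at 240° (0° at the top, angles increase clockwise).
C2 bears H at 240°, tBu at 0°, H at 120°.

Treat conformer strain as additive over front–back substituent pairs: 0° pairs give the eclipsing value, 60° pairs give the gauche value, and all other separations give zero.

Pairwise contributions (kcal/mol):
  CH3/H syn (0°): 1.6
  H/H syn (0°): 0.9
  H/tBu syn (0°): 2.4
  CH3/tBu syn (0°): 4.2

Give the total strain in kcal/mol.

This conformer (eclipsed): CH3–tBu eclipsed, H–H eclipsed, H–H eclipsed; 4.2 + 0.9 + 0.9 = 6.0 kcal/mol.

6.0 kcal/mol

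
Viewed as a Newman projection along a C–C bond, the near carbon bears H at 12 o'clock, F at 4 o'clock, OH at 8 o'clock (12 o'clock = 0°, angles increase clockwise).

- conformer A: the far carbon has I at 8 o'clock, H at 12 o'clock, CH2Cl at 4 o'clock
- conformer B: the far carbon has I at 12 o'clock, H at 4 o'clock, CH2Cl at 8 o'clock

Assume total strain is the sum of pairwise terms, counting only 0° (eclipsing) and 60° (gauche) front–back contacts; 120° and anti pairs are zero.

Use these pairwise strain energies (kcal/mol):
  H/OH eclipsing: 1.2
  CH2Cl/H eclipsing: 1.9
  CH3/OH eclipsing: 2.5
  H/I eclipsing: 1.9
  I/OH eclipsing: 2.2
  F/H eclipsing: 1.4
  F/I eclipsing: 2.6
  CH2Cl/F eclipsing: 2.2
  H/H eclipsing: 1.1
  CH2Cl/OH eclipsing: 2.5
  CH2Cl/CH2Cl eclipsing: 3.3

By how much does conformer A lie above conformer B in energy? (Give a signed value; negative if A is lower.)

-0.3 kcal/mol

A (eclipsed): H(0°)/H(0°) eclipsed 1.1; F(120°)/CH2Cl(120°) eclipsed 2.2; OH(240°)/I(240°) eclipsed 2.2 → 5.5 kcal/mol.
B (eclipsed): H(0°)/I(0°) eclipsed 1.9; F(120°)/H(120°) eclipsed 1.4; OH(240°)/CH2Cl(240°) eclipsed 2.5 → 5.8 kcal/mol.
E(A) − E(B) = 5.5 − 5.8 = -0.3 kcal/mol.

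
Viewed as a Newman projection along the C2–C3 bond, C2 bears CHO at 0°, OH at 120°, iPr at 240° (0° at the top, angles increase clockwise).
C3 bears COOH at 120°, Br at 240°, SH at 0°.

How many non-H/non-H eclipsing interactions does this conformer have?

Non-H eclipsing pairs: CHO(0°)/SH(0°); OH(120°)/COOH(120°); iPr(240°)/Br(240°) — 3 interactions.

3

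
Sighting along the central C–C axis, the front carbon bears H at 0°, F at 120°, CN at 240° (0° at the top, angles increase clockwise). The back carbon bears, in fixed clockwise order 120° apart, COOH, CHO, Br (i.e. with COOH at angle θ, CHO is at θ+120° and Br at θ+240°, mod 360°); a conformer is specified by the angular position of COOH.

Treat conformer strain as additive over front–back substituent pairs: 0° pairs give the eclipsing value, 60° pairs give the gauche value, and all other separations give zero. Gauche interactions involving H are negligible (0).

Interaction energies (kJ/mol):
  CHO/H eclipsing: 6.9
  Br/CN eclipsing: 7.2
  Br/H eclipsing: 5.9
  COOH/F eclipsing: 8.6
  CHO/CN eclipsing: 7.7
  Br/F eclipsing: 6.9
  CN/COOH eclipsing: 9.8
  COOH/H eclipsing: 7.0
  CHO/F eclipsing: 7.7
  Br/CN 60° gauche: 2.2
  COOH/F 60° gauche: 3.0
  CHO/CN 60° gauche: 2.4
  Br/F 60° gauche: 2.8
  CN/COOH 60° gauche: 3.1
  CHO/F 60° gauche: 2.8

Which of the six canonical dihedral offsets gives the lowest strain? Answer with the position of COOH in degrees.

COOH at 0° is eclipsed. H at 0° is eclipsed with COOH at 0° (7.0); F at 120° is eclipsed with CHO at 120° (7.7); CN at 240° is eclipsed with Br at 240° (7.2). Total 21.9 kJ/mol.
COOH at 60° is staggered. F at 120° is gauche with COOH at 60° (3.0); F at 120° is gauche with CHO at 180° (2.8); CN at 240° is gauche with CHO at 180° (2.4); CN at 240° is gauche with Br at 300° (2.2). Total 10.4 kJ/mol.
COOH at 120° is eclipsed. H at 0° is eclipsed with Br at 0° (5.9); F at 120° is eclipsed with COOH at 120° (8.6); CN at 240° is eclipsed with CHO at 240° (7.7). Total 22.2 kJ/mol.
COOH at 180° is staggered. F at 120° is gauche with COOH at 180° (3.0); F at 120° is gauche with Br at 60° (2.8); CN at 240° is gauche with COOH at 180° (3.1); CN at 240° is gauche with CHO at 300° (2.4). Total 11.3 kJ/mol.
COOH at 240° is eclipsed. H at 0° is eclipsed with CHO at 0° (6.9); F at 120° is eclipsed with Br at 120° (6.9); CN at 240° is eclipsed with COOH at 240° (9.8). Total 23.6 kJ/mol.
COOH at 300° is staggered. F at 120° is gauche with CHO at 60° (2.8); F at 120° is gauche with Br at 180° (2.8); CN at 240° is gauche with COOH at 300° (3.1); CN at 240° is gauche with Br at 180° (2.2). Total 10.9 kJ/mol.
The minimum (10.4 kJ/mol) occurs with COOH at 60°.

60°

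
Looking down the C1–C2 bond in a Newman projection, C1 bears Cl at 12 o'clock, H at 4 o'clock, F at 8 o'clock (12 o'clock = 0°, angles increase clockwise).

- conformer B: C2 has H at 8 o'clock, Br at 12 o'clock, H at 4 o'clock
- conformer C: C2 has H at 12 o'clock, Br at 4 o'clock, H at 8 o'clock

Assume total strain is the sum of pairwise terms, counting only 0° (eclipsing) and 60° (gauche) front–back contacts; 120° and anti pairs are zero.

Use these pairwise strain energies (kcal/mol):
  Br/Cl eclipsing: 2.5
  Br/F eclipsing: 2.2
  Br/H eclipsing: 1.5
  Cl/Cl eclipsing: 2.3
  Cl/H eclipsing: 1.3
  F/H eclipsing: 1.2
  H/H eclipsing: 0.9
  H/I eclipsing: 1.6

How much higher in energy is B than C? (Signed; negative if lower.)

B (eclipsed): Cl–Br eclipsed, H–H eclipsed, F–H eclipsed; 2.5 + 0.9 + 1.2 = 4.6 kcal/mol.
C (eclipsed): Cl–H eclipsed, H–Br eclipsed, F–H eclipsed; 1.3 + 1.5 + 1.2 = 4.0 kcal/mol.
E(B) − E(C) = 4.6 − 4.0 = +0.6 kcal/mol.

+0.6 kcal/mol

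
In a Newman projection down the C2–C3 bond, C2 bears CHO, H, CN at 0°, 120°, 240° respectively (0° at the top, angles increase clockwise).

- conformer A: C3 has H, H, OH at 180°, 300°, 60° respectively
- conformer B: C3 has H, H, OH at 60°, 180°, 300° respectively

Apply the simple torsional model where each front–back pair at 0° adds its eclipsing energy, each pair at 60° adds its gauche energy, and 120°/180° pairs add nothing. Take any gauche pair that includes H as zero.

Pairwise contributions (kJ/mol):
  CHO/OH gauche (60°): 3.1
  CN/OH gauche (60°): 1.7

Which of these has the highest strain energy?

A is staggered. CHO at 0° is gauche with OH at 60° (3.1). Total 3.1 kJ/mol.
B is staggered. CHO at 0° is gauche with OH at 300° (3.1); CN at 240° is gauche with OH at 300° (1.7). Total 4.8 kJ/mol.
B has the highest total (4.8 kJ/mol).

B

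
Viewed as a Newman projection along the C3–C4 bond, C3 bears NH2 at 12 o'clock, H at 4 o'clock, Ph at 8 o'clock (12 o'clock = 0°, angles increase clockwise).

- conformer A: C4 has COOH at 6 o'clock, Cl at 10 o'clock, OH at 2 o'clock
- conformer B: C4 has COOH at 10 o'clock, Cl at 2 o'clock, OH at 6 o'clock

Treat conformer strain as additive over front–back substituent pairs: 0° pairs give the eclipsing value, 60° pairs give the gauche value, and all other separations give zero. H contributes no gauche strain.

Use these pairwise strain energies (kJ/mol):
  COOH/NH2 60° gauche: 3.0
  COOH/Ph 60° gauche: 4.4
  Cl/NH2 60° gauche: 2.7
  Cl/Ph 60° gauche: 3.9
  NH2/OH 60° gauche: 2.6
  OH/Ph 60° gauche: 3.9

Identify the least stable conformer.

A (staggered): NH2–Cl gauche, NH2–OH gauche, Ph–COOH gauche, Ph–Cl gauche; 2.7 + 2.6 + 4.4 + 3.9 = 13.6 kJ/mol.
B (staggered): NH2–COOH gauche, NH2–Cl gauche, Ph–COOH gauche, Ph–OH gauche; 3.0 + 2.7 + 4.4 + 3.9 = 14.0 kJ/mol.
B has the highest total (14.0 kJ/mol).

B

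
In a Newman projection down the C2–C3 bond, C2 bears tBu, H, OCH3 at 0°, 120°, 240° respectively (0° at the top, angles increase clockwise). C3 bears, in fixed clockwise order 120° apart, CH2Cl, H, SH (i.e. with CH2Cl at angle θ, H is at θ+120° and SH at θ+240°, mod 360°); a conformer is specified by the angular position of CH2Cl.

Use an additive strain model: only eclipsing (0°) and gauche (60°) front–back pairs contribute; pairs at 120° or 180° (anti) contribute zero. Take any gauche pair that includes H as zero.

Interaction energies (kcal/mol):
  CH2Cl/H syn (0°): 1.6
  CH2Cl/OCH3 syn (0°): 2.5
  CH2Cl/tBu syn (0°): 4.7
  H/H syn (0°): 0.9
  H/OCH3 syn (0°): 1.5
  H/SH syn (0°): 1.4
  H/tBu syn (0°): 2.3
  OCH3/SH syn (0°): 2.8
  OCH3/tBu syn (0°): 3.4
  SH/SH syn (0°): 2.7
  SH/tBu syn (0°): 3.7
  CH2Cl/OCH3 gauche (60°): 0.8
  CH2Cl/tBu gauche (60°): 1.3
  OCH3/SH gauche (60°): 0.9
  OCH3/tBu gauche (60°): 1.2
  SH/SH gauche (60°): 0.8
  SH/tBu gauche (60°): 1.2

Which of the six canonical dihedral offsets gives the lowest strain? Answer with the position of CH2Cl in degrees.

CH2Cl at 0° (eclipsed): tBu(0°)/CH2Cl(0°) eclipsed 4.7; H(120°)/H(120°) eclipsed 0.9; OCH3(240°)/SH(240°) eclipsed 2.8 → 8.4 kcal/mol.
CH2Cl at 60° (staggered): tBu(0°)/CH2Cl(60°) gauche 1.3; tBu(0°)/SH(300°) gauche 1.2; OCH3(240°)/SH(300°) gauche 0.9 → 3.4 kcal/mol.
CH2Cl at 120° (eclipsed): tBu(0°)/SH(0°) eclipsed 3.7; H(120°)/CH2Cl(120°) eclipsed 1.6; OCH3(240°)/H(240°) eclipsed 1.5 → 6.8 kcal/mol.
CH2Cl at 180° (staggered): tBu(0°)/SH(60°) gauche 1.2; OCH3(240°)/CH2Cl(180°) gauche 0.8 → 2.0 kcal/mol.
CH2Cl at 240° (eclipsed): tBu(0°)/H(0°) eclipsed 2.3; H(120°)/SH(120°) eclipsed 1.4; OCH3(240°)/CH2Cl(240°) eclipsed 2.5 → 6.2 kcal/mol.
CH2Cl at 300° (staggered): tBu(0°)/CH2Cl(300°) gauche 1.3; OCH3(240°)/CH2Cl(300°) gauche 0.8; OCH3(240°)/SH(180°) gauche 0.9 → 3.0 kcal/mol.
The minimum (2.0 kcal/mol) occurs with CH2Cl at 180°.

180°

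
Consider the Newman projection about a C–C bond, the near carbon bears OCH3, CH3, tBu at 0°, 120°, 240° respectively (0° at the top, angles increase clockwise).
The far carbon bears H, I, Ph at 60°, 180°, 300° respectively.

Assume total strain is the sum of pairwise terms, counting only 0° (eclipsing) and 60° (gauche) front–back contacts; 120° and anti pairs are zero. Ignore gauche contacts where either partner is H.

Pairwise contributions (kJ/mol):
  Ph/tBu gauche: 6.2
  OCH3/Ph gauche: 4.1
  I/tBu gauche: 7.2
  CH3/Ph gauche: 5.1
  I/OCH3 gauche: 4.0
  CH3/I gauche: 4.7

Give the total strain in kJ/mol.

This conformer (staggered): OCH3–Ph gauche, CH3–I gauche, tBu–I gauche, tBu–Ph gauche; 4.1 + 4.7 + 7.2 + 6.2 = 22.2 kJ/mol.

22.2 kJ/mol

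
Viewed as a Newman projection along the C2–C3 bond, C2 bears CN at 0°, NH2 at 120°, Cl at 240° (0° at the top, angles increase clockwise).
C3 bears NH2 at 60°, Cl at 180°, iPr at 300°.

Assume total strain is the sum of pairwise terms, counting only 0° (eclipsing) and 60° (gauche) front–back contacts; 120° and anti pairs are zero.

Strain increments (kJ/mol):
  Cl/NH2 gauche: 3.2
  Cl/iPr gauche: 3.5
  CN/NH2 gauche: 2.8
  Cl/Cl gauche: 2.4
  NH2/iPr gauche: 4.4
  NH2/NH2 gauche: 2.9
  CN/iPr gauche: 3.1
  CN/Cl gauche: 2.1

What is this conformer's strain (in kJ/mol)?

This conformer (staggered): CN(0°)/NH2(60°) gauche 2.8; CN(0°)/iPr(300°) gauche 3.1; NH2(120°)/NH2(60°) gauche 2.9; NH2(120°)/Cl(180°) gauche 3.2; Cl(240°)/Cl(180°) gauche 2.4; Cl(240°)/iPr(300°) gauche 3.5 → 17.9 kJ/mol.

17.9 kJ/mol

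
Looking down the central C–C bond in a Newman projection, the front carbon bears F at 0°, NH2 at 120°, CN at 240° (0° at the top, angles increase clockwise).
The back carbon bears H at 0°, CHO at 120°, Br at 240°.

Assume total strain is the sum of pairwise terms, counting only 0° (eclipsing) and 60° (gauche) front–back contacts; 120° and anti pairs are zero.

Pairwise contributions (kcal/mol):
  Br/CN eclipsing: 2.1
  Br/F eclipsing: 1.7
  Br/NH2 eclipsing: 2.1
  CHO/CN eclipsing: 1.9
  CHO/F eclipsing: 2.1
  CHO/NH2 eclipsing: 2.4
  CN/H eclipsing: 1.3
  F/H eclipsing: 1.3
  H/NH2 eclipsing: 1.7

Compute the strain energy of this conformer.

This conformer is eclipsed. F at 0° is eclipsed with H at 0° (1.3); NH2 at 120° is eclipsed with CHO at 120° (2.4); CN at 240° is eclipsed with Br at 240° (2.1). Total 5.8 kcal/mol.

5.8 kcal/mol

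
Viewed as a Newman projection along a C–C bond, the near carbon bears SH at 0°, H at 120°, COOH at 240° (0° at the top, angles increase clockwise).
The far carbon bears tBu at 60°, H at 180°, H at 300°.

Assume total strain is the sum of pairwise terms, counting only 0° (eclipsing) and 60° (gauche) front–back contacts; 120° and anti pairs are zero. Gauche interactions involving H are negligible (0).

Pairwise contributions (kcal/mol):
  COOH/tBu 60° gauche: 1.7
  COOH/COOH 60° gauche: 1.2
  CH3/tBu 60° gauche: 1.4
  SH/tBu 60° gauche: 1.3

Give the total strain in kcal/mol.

1.3 kcal/mol

This conformer (staggered): SH(0°)/tBu(60°) gauche 1.3 → 1.3 kcal/mol.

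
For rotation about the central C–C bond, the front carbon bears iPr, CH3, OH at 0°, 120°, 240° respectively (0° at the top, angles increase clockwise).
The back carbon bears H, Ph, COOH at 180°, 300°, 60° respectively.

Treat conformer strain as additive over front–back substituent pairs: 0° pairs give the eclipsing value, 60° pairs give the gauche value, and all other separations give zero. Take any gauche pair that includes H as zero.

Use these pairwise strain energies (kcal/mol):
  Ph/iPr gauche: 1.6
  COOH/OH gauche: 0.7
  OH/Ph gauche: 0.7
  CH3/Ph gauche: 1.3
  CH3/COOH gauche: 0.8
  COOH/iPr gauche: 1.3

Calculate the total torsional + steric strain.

4.4 kcal/mol

This conformer (staggered): iPr–Ph gauche, iPr–COOH gauche, CH3–COOH gauche, OH–Ph gauche; 1.6 + 1.3 + 0.8 + 0.7 = 4.4 kcal/mol.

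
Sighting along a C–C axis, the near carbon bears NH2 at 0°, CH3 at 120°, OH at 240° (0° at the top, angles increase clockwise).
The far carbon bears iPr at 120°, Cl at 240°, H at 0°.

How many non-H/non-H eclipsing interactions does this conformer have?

2

Non-H eclipsing pairs: CH3(120°)/iPr(120°); OH(240°)/Cl(240°) — 2 interactions.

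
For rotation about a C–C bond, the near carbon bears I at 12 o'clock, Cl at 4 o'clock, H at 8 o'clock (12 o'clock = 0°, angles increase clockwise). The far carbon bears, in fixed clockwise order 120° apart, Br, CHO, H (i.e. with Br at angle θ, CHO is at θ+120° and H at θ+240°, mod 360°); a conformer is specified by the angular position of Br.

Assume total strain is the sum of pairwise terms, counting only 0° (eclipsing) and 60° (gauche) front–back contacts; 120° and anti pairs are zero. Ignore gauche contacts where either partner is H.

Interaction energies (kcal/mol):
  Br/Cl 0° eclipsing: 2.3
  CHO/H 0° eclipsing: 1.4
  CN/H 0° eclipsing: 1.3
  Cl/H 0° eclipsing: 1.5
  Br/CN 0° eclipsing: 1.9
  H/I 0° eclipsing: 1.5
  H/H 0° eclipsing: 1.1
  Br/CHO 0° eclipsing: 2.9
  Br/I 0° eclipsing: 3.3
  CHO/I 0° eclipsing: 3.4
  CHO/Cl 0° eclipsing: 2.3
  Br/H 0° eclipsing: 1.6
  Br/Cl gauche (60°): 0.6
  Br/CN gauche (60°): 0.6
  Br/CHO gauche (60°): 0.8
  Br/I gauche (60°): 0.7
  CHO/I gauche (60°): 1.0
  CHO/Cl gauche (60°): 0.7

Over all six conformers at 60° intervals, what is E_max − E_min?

Br at 0° (eclipsed): I(0°)/Br(0°) eclipsed 3.3; Cl(120°)/CHO(120°) eclipsed 2.3; H(240°)/H(240°) eclipsed 1.1 → 6.7 kcal/mol.
Br at 60° (staggered): I(0°)/Br(60°) gauche 0.7; Cl(120°)/Br(60°) gauche 0.6; Cl(120°)/CHO(180°) gauche 0.7 → 2.0 kcal/mol.
Br at 120° (eclipsed): I(0°)/H(0°) eclipsed 1.5; Cl(120°)/Br(120°) eclipsed 2.3; H(240°)/CHO(240°) eclipsed 1.4 → 5.2 kcal/mol.
Br at 180° (staggered): I(0°)/CHO(300°) gauche 1.0; Cl(120°)/Br(180°) gauche 0.6 → 1.6 kcal/mol.
Br at 240° (eclipsed): I(0°)/CHO(0°) eclipsed 3.4; Cl(120°)/H(120°) eclipsed 1.5; H(240°)/Br(240°) eclipsed 1.6 → 6.5 kcal/mol.
Br at 300° (staggered): I(0°)/Br(300°) gauche 0.7; I(0°)/CHO(60°) gauche 1.0; Cl(120°)/CHO(60°) gauche 0.7 → 2.4 kcal/mol.
Max at 0° (6.7 kcal/mol), min at 180° (1.6 kcal/mol); barrier = 5.1 kcal/mol.

5.1 kcal/mol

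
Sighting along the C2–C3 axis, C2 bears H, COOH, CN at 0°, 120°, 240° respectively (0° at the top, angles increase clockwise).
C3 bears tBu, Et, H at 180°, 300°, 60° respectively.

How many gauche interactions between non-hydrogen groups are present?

Non-H gauche pairs: COOH(120°)/tBu(180°); CN(240°)/tBu(180°); CN(240°)/Et(300°) — 3 interactions.

3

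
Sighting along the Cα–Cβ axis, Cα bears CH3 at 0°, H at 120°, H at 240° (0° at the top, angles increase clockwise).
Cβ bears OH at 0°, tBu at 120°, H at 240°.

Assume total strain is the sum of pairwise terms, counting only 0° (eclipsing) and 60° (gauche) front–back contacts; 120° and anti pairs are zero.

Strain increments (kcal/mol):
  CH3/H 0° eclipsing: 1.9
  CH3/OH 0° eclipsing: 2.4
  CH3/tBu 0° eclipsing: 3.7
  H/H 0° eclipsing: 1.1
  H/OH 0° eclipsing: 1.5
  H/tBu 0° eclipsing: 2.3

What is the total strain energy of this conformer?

This conformer (eclipsed): CH3(0°)/OH(0°) eclipsed 2.4; H(120°)/tBu(120°) eclipsed 2.3; H(240°)/H(240°) eclipsed 1.1 → 5.8 kcal/mol.

5.8 kcal/mol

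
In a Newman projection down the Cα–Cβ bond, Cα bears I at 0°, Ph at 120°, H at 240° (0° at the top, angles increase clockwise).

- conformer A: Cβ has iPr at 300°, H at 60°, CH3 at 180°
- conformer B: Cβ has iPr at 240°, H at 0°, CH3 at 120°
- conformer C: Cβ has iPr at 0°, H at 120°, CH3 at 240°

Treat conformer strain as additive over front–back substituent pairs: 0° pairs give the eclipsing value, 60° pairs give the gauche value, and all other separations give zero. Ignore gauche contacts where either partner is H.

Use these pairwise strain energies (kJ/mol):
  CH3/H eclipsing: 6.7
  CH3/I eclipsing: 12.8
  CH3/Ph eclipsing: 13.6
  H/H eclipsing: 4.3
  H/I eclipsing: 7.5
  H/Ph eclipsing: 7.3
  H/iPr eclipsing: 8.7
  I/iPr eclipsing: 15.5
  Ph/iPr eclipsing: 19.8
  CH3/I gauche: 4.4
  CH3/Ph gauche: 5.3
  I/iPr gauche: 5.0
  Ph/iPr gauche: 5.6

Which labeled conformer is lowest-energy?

A

A is staggered. I at 0° is gauche with iPr at 300° (5.0); Ph at 120° is gauche with CH3 at 180° (5.3). Total 10.3 kJ/mol.
B is eclipsed. I at 0° is eclipsed with H at 0° (7.5); Ph at 120° is eclipsed with CH3 at 120° (13.6); H at 240° is eclipsed with iPr at 240° (8.7). Total 29.8 kJ/mol.
C is eclipsed. I at 0° is eclipsed with iPr at 0° (15.5); Ph at 120° is eclipsed with H at 120° (7.3); H at 240° is eclipsed with CH3 at 240° (6.7). Total 29.5 kJ/mol.
A has the lowest total (10.3 kJ/mol).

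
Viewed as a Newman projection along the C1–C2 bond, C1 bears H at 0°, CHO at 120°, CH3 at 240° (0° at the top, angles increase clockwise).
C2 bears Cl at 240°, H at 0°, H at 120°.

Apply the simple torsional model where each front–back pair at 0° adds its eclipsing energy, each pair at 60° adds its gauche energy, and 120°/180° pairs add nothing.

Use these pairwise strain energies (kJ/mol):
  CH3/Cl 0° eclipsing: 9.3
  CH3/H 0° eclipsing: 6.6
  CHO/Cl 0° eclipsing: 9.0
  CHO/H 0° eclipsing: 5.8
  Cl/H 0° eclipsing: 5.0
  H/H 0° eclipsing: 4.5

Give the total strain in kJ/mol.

This conformer is eclipsed. H at 0° is eclipsed with H at 0° (4.5); CHO at 120° is eclipsed with H at 120° (5.8); CH3 at 240° is eclipsed with Cl at 240° (9.3). Total 19.6 kJ/mol.

19.6 kJ/mol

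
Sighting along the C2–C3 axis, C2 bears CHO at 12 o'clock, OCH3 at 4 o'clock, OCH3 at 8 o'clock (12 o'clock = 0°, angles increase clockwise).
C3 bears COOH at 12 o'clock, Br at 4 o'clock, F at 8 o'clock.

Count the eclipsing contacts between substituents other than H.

3

Non-H eclipsing pairs: CHO(0°)/COOH(0°); OCH3(120°)/Br(120°); OCH3(240°)/F(240°) — 3 interactions.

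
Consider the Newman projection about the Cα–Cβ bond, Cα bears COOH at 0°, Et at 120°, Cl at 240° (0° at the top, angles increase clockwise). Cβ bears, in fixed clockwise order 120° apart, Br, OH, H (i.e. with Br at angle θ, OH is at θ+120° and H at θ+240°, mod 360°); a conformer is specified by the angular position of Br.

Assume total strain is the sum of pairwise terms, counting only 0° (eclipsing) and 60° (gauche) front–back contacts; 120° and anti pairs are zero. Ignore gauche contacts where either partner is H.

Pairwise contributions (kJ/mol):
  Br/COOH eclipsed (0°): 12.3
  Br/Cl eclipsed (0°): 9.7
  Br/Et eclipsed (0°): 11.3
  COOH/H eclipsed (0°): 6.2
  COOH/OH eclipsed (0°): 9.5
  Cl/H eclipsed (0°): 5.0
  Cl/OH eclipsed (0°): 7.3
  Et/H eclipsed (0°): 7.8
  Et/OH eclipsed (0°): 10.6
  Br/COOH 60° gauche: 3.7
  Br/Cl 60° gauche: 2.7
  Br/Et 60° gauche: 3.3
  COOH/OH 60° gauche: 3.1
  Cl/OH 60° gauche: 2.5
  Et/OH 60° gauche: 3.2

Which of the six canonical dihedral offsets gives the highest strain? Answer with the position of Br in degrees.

Br at 0° (eclipsed): COOH–Br eclipsed, Et–OH eclipsed, Cl–H eclipsed; 12.3 + 10.6 + 5.0 = 27.9 kJ/mol.
Br at 60° (staggered): COOH–Br gauche, Et–Br gauche, Et–OH gauche, Cl–OH gauche; 3.7 + 3.3 + 3.2 + 2.5 = 12.7 kJ/mol.
Br at 120° (eclipsed): COOH–H eclipsed, Et–Br eclipsed, Cl–OH eclipsed; 6.2 + 11.3 + 7.3 = 24.8 kJ/mol.
Br at 180° (staggered): COOH–OH gauche, Et–Br gauche, Cl–Br gauche, Cl–OH gauche; 3.1 + 3.3 + 2.7 + 2.5 = 11.6 kJ/mol.
Br at 240° (eclipsed): COOH–OH eclipsed, Et–H eclipsed, Cl–Br eclipsed; 9.5 + 7.8 + 9.7 = 27.0 kJ/mol.
Br at 300° (staggered): COOH–Br gauche, COOH–OH gauche, Et–OH gauche, Cl–Br gauche; 3.7 + 3.1 + 3.2 + 2.7 = 12.7 kJ/mol.
The maximum (27.9 kJ/mol) occurs with Br at 0°.

0°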